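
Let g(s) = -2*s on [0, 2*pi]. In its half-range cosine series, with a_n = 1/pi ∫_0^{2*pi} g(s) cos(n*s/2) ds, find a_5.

16/(25*pi)

a_5 = 1/pi ∫_0^{2*pi} (-2*s) cos(5*s/2) ds.
Integrating by parts (boundary term plus one more integral), an antiderivative of (-2*s) cos(5*s/2) is -4*s*sin(5*s/2)/5 - 8*cos(5*s/2)/25; evaluating from 0 to 2*pi: ∫_{0}^{2*pi} (-2*s) cos(5*s/2) ds = (8/25) - (-8/25) = 16/25.
Hence a_5 = (1/pi)·(16/25) = 16/(25*pi).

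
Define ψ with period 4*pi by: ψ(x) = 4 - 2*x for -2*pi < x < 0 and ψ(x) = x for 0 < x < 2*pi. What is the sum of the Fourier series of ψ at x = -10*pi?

x = -10*pi differs from x = -2*pi by -2 full period(s), and the series is 4*pi-periodic.
At x = -2*pi the one-sided limits are ψ(-2*pi^-) = 2*pi and ψ(-2*pi^+) = 4 + 4*pi.
By Dirichlet's theorem the series converges to their average, [(2*pi) + (4 + 4*pi)]/2 = 2 + 3*pi.

2 + 3*pi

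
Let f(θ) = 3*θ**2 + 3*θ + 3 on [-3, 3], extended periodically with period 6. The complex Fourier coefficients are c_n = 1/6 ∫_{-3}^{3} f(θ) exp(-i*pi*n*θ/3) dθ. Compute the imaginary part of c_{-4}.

-9/(4*pi)

Since f is real-valued, Im(c_{-4}) = -1/6 ∫_{-3}^{3} f(θ) sin(-4*pi*θ/3) dθ = b_{4}/2.
Integrating by parts twice (tabular method), an antiderivative of (3*θ**2 + 3*θ + 3) sin(-4*pi*θ/3) is 9*θ**2*cos(4*pi*θ/3)/(4*pi) - 27*θ*sin(4*pi*θ/3)/(8*pi**2) + 9*θ*cos(4*pi*θ/3)/(4*pi) - 27*sin(4*pi*θ/3)/(16*pi**2) - 81*cos(4*pi*θ/3)/(32*pi**3) + 9*cos(4*pi*θ/3)/(4*pi); evaluating from -3 to 3: ∫_{-3}^{3} (3*θ**2 + 3*θ + 3) sin(-4*pi*θ/3) dθ = (9*(-9 + 104*pi**2)/(32*pi**3)) - (9*(-9 + 56*pi**2)/(32*pi**3)) = 27/(2*pi).
Hence Im(c_{-4}) = (-1/6)·(27/(2*pi)) = -9/(4*pi).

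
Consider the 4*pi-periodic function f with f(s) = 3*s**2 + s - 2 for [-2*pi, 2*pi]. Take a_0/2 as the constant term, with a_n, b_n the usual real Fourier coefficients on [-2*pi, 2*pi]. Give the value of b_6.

-2/3

b_6 = (1/(2*pi)) ∫_{-2*pi}^{2*pi} f(s) sin(3*s) ds.
Integrating by parts twice (tabular method), an antiderivative of (3*s**2 + s - 2) sin(3*s) is -s**2*cos(3*s) + 2*s*sin(3*s)/3 - s*cos(3*s)/3 + sin(3*s)/9 + 8*cos(3*s)/9; evaluating from -2*pi to 2*pi: ∫_{-2*pi}^{2*pi} (3*s**2 + s - 2) sin(3*s) ds = (-4*pi**2 - 2*pi/3 + 8/9) - (-4*pi**2 + 8/9 + 2*pi/3) = -4*pi/3.
Hence b_6 = (1/(2*pi))·(-4*pi/3) = -2/3.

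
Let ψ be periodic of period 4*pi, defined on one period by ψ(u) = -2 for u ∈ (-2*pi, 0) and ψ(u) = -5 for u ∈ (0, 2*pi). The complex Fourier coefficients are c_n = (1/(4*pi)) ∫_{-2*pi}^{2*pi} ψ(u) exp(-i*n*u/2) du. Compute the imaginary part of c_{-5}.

-3/(5*pi)

Since ψ is real-valued, Im(c_{-5}) = -(1/(4*pi)) ∫_{-2*pi}^{2*pi} ψ(u) sin(-5*u/2) du = b_{5}/2.
Split the integral at the breakpoints.
Directly, an antiderivative of (-2) sin(-5*u/2) is -4*cos(5*u/2)/5; evaluating from -2*pi to 0: ∫_{-2*pi}^{0} (-2) sin(-5*u/2) du = (-4/5) - (4/5) = -8/5.
Directly, an antiderivative of (-5) sin(-5*u/2) is -2*cos(5*u/2); evaluating from 0 to 2*pi: ∫_{0}^{2*pi} (-5) sin(-5*u/2) du = (2) - (-2) = 4.
So ∫_{-2*pi}^{2*pi} ψ(u) sin(-5*u/2) du = 12/5.
Hence Im(c_{-5}) = (-1/(4*pi))·(12/5) = -3/(5*pi).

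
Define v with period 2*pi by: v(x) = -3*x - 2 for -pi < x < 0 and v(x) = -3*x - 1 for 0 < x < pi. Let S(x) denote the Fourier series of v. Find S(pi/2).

v is continuous at x = pi/2 with value -3*pi/2 - 1, so the series converges to -3*pi/2 - 1 there.

-3*pi/2 - 1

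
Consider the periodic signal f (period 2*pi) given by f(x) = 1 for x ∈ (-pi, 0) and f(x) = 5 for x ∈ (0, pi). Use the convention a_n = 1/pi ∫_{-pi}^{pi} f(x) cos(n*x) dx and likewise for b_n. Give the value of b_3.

b_3 = 1/pi ∫_{-pi}^{pi} f(x) sin(3*x) dx.
Split the integral at the breakpoints.
Directly, an antiderivative of (1) sin(3*x) is -cos(3*x)/3; evaluating from -pi to 0: ∫_{-pi}^{0} (1) sin(3*x) dx = (-1/3) - (1/3) = -2/3.
Directly, an antiderivative of (5) sin(3*x) is -5*cos(3*x)/3; evaluating from 0 to pi: ∫_{0}^{pi} (5) sin(3*x) dx = (5/3) - (-5/3) = 10/3.
Summing the pieces and multiplying by (1/pi) gives b_3 = 8/(3*pi).

8/(3*pi)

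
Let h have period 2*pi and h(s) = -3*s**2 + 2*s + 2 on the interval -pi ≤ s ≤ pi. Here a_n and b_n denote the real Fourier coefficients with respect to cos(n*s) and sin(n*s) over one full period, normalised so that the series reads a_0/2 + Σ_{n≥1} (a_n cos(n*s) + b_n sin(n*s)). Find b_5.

4/5

b_5 = 1/pi ∫_{-pi}^{pi} h(s) sin(5*s) ds.
Integrating by parts twice (tabular method), an antiderivative of (-3*s**2 + 2*s + 2) sin(5*s) is 3*s**2*cos(5*s)/5 - 6*s*sin(5*s)/25 - 2*s*cos(5*s)/5 + 2*sin(5*s)/25 - 56*cos(5*s)/125; evaluating from -pi to pi: ∫_{-pi}^{pi} (-3*s**2 + 2*s + 2) sin(5*s) ds = (-3*pi**2/5 + 56/125 + 2*pi/5) - (-3*pi**2/5 - 2*pi/5 + 56/125) = 4*pi/5.
Hence b_5 = (1/pi)·(4*pi/5) = 4/5.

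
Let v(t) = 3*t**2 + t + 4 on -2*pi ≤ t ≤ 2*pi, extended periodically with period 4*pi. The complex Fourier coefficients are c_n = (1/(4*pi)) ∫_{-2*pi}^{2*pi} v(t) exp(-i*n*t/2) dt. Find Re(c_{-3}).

Since v is real-valued, Re(c_{-3}) = (1/(4*pi)) ∫_{-2*pi}^{2*pi} v(t) cos(-3*t/2) dt = a_{3}/2.
Integrating by parts twice (tabular method), an antiderivative of (3*t**2 + t + 4) cos(-3*t/2) is 2*t**2*sin(3*t/2) + 2*t*sin(3*t/2)/3 + 8*t*cos(3*t/2)/3 + 8*sin(3*t/2)/9 + 4*cos(3*t/2)/9; evaluating from -2*pi to 2*pi: ∫_{-2*pi}^{2*pi} (3*t**2 + t + 4) cos(-3*t/2) dt = (-16*pi/3 - 4/9) - (-4/9 + 16*pi/3) = -32*pi/3.
Hence Re(c_{-3}) = (1/(4*pi))·(-32*pi/3) = -8/3.

-8/3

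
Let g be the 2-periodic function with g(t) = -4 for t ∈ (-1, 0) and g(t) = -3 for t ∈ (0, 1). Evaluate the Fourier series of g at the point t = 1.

-7/2

t = 1 differs from t = -1 by 1 full period(s), and the series is 2-periodic.
At t = -1 the one-sided limits are g(-1^-) = -3 and g(-1^+) = -4.
By Dirichlet's theorem the series converges to their average, [(-3) + (-4)]/2 = -7/2.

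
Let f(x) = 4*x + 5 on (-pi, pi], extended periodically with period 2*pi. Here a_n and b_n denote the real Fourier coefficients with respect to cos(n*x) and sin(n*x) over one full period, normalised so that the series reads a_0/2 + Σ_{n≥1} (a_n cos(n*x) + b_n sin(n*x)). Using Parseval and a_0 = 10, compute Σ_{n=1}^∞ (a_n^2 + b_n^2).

Parseval: a_0^2/2 + Σ_{n≥1} (a_n^2+b_n^2) = 1/pi ∫_{-pi}^{pi} f(x)^2 dx = 50 + 32*pi**2/3.
Subtract a_0^2/2 = 50: Σ (a_n^2+b_n^2) = 32*pi**2/3.

32*pi**2/3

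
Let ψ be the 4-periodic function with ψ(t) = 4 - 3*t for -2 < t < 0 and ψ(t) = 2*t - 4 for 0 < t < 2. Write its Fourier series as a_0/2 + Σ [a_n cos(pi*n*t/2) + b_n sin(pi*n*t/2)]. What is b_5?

b_5 = 1/2 ∫_{-2}^{2} ψ(t) sin(5*pi*t/2) dt.
Split the integral at the breakpoints.
Integrating by parts (boundary term plus one more integral), an antiderivative of (4 - 3*t) sin(5*pi*t/2) is 6*t*cos(5*pi*t/2)/(5*pi) - 12*sin(5*pi*t/2)/(25*pi**2) - 8*cos(5*pi*t/2)/(5*pi); evaluating from -2 to 0: ∫_{-2}^{0} (4 - 3*t) sin(5*pi*t/2) dt = (-8/(5*pi)) - (4/pi) = -28/(5*pi).
Integrating by parts (boundary term plus one more integral), an antiderivative of (2*t - 4) sin(5*pi*t/2) is -4*t*cos(5*pi*t/2)/(5*pi) + 8*sin(5*pi*t/2)/(25*pi**2) + 8*cos(5*pi*t/2)/(5*pi); evaluating from 0 to 2: ∫_{0}^{2} (2*t - 4) sin(5*pi*t/2) dt = (0) - (8/(5*pi)) = -8/(5*pi).
Summing the pieces and multiplying by (1/2) gives b_5 = -18/(5*pi).

-18/(5*pi)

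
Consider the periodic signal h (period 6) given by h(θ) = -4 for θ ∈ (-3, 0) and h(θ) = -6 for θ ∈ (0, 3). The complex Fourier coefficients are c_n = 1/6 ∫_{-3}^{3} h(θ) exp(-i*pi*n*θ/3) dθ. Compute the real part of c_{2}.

Since h is real-valued, Re(c_{2}) = 1/6 ∫_{-3}^{3} h(θ) cos(2*pi*θ/3) dθ = a_{2}/2.
Split the integral at the breakpoints.
Directly, an antiderivative of (-4) cos(2*pi*θ/3) is -6*sin(2*pi*θ/3)/pi; evaluating from -3 to 0: ∫_{-3}^{0} (-4) cos(2*pi*θ/3) dθ = (0) - (0) = 0.
Directly, an antiderivative of (-6) cos(2*pi*θ/3) is -9*sin(2*pi*θ/3)/pi; evaluating from 0 to 3: ∫_{0}^{3} (-6) cos(2*pi*θ/3) dθ = (0) - (0) = 0.
So ∫_{-3}^{3} h(θ) cos(2*pi*θ/3) dθ = 0.
Hence Re(c_{2}) = (1/6)·(0) = 0.

0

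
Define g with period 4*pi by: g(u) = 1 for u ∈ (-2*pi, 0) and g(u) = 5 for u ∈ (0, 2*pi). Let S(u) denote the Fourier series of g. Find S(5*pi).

5

u = 5*pi differs from u = pi by 1 full period(s), and the series is 4*pi-periodic.
g is continuous at u = pi with value 5, so the series converges to 5 there.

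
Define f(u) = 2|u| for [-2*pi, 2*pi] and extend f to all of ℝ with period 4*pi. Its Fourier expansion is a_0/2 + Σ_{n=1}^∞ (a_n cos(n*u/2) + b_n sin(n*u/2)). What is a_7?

a_7 = (1/(2*pi)) ∫_{-2*pi}^{2*pi} f(u) cos(7*u/2) du.
f is even and cos(7*u/2) is even, so the integrand is even and a_7 = 1/pi ∫_0^{2*pi} f(u) cos(7*u/2) du.
Integrating by parts (boundary term plus one more integral), an antiderivative of (2*u) cos(7*u/2) is 4*u*sin(7*u/2)/7 + 8*cos(7*u/2)/49; evaluating from 0 to 2*pi: ∫_{0}^{2*pi} (2*u) cos(7*u/2) du = (-8/49) - (8/49) = -16/49.
Hence a_7 = (1/pi)·(-16/49) = -16/(49*pi).

-16/(49*pi)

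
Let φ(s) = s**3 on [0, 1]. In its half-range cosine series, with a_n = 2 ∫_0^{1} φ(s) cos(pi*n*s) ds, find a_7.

a_7 = 2 ∫_0^{1} (s**3) cos(7*pi*s) ds.
Integrating by parts three times (tabular method), an antiderivative of (s**3) cos(7*pi*s) is s**3*sin(7*pi*s)/(7*pi) + 3*s**2*cos(7*pi*s)/(49*pi**2) - 6*s*sin(7*pi*s)/(343*pi**3) - 6*cos(7*pi*s)/(2401*pi**4); evaluating from 0 to 1: ∫_{0}^{1} (s**3) cos(7*pi*s) ds = (3*(2 - 49*pi**2)/(2401*pi**4)) - (-6/(2401*pi**4)) = 3*(4 - 49*pi**2)/(2401*pi**4).
Hence a_7 = 2·(3*(4 - 49*pi**2)/(2401*pi**4)) = 6*(4 - 49*pi**2)/(2401*pi**4).

6*(4 - 49*pi**2)/(2401*pi**4)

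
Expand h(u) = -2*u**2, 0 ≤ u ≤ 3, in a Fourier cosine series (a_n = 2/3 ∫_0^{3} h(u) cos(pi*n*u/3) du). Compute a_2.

a_2 = 2/3 ∫_0^{3} (-2*u**2) cos(2*pi*u/3) du.
Integrating by parts twice (tabular method), an antiderivative of (-2*u**2) cos(2*pi*u/3) is -3*u**2*sin(2*pi*u/3)/pi - 9*u*cos(2*pi*u/3)/pi**2 + 27*sin(2*pi*u/3)/(2*pi**3); evaluating from 0 to 3: ∫_{0}^{3} (-2*u**2) cos(2*pi*u/3) du = (-27/pi**2) - (0) = -27/pi**2.
Hence a_2 = (2/3)·(-27/pi**2) = -18/pi**2.

-18/pi**2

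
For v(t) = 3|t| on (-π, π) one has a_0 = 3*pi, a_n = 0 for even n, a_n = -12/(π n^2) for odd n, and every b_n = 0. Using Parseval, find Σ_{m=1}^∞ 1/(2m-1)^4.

pi**4/96

Parseval: a_0^2/2 + Σ a_n^2 = (1/π) ∫_{-π}^{π} v(t)^2 dt = 6*pi**2.
Subtract a_0^2/2 = 9*pi**2/2: Σ a_n^2 = 3*pi**2/2.
Only odd n contribute, with a_n^2 = 144/(π^2 n^4), so Σ_{m≥1} 1/(2m-1)^4 = π^2·(3*pi**2/2)/144 = pi**4/96.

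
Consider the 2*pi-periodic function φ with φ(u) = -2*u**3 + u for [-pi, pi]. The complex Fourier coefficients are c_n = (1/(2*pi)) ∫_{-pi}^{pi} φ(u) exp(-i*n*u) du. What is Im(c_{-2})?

Since φ is real-valued, Im(c_{-2}) = -(1/(2*pi)) ∫_{-pi}^{pi} φ(u) sin(-2*u) du = b_{2}/2.
φ is odd and sin(-2*u) is odd, so the integrand is even: ∫_{-pi}^{pi} φ(u) sin(-2*u) du = 2∫_0^{pi} φ(u) sin(-2*u) du.
Integrating by parts three times (tabular method), an antiderivative of (-2*u**3 + u) sin(-2*u) is -u**3*cos(2*u) + 3*u**2*sin(2*u)/2 + 2*u*cos(2*u) - sin(2*u); evaluating from 0 to pi: ∫_{0}^{pi} (-2*u**3 + u) sin(-2*u) du = (pi*(2 - pi**2)) - (0) = pi*(2 - pi**2).
So ∫_{-pi}^{pi} φ(u) sin(-2*u) du = 2*pi*(2 - pi**2).
Hence Im(c_{-2}) = (-1/(2*pi))·(2*pi*(2 - pi**2)) = -2 + pi**2.

-2 + pi**2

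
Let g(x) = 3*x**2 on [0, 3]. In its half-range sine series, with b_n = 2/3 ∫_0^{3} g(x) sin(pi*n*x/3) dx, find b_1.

-216/pi**3 + 54/pi

b_1 = 2/3 ∫_0^{3} (3*x**2) sin(pi*x/3) dx.
Integrating by parts twice (tabular method), an antiderivative of (3*x**2) sin(pi*x/3) is -9*x**2*cos(pi*x/3)/pi + 54*x*sin(pi*x/3)/pi**2 + 162*cos(pi*x/3)/pi**3; evaluating from 0 to 3: ∫_{0}^{3} (3*x**2) sin(pi*x/3) dx = (-162/pi**3 + 81/pi) - (162/pi**3) = -324/pi**3 + 81/pi.
Hence b_1 = (2/3)·(-324/pi**3 + 81/pi) = -216/pi**3 + 54/pi.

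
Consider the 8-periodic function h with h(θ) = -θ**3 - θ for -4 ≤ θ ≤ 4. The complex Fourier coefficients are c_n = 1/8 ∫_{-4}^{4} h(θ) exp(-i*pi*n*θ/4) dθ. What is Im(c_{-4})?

Since h is real-valued, Im(c_{-4}) = -1/8 ∫_{-4}^{4} h(θ) sin(-pi*θ) dθ = b_{4}/2.
h is odd and sin(-pi*θ) is odd, so the integrand is even: ∫_{-4}^{4} h(θ) sin(-pi*θ) dθ = 2∫_0^{4} h(θ) sin(-pi*θ) dθ.
Integrating by parts three times (tabular method), an antiderivative of (-θ**3 - θ) sin(-pi*θ) is -θ**3*cos(pi*θ)/pi + 3*θ**2*sin(pi*θ)/pi**2 - θ*cos(pi*θ)/pi + 6*θ*cos(pi*θ)/pi**3 - 6*sin(pi*θ)/pi**4 + sin(pi*θ)/pi**2; evaluating from 0 to 4: ∫_{0}^{4} (-θ**3 - θ) sin(-pi*θ) dθ = (-68/pi + 24/pi**3) - (0) = -68/pi + 24/pi**3.
So ∫_{-4}^{4} h(θ) sin(-pi*θ) dθ = -136/pi + 48/pi**3.
Hence Im(c_{-4}) = (-1/8)·(-136/pi + 48/pi**3) = -6/pi**3 + 17/pi.

-6/pi**3 + 17/pi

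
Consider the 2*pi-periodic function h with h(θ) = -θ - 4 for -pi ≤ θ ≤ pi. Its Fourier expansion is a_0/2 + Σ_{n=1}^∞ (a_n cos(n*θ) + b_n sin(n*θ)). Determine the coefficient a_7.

0

a_7 = 1/pi ∫_{-pi}^{pi} h(θ) cos(7*θ) dθ.
Integrating by parts (boundary term plus one more integral), an antiderivative of (-θ - 4) cos(7*θ) is -θ*sin(7*θ)/7 - 4*sin(7*θ)/7 - cos(7*θ)/49; evaluating from -pi to pi: ∫_{-pi}^{pi} (-θ - 4) cos(7*θ) dθ = (1/49) - (1/49) = 0.
Hence a_7 = (1/pi)·(0) = 0.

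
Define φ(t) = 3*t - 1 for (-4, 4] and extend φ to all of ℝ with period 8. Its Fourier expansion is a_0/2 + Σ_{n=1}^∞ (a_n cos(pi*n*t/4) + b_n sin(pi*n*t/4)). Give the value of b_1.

24/pi

b_1 = 1/4 ∫_{-4}^{4} φ(t) sin(pi*t/4) dt.
Integrating by parts (boundary term plus one more integral), an antiderivative of (3*t - 1) sin(pi*t/4) is -12*t*cos(pi*t/4)/pi + 48*sin(pi*t/4)/pi**2 + 4*cos(pi*t/4)/pi; evaluating from -4 to 4: ∫_{-4}^{4} (3*t - 1) sin(pi*t/4) dt = (44/pi) - (-52/pi) = 96/pi.
Hence b_1 = (1/4)·(96/pi) = 24/pi.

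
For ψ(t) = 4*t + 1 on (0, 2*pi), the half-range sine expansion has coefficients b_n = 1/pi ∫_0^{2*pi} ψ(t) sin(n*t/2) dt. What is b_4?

b_4 = 1/pi ∫_0^{2*pi} (4*t + 1) sin(2*t) dt.
Integrating by parts (boundary term plus one more integral), an antiderivative of (4*t + 1) sin(2*t) is -2*t*cos(2*t) + sin(2*t) - cos(2*t)/2; evaluating from 0 to 2*pi: ∫_{0}^{2*pi} (4*t + 1) sin(2*t) dt = (-4*pi - 1/2) - (-1/2) = -4*pi.
Hence b_4 = (1/pi)·(-4*pi) = -4.

-4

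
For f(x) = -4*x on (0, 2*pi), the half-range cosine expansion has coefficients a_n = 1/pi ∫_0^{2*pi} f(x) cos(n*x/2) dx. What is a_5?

a_5 = 1/pi ∫_0^{2*pi} (-4*x) cos(5*x/2) dx.
Integrating by parts (boundary term plus one more integral), an antiderivative of (-4*x) cos(5*x/2) is -8*x*sin(5*x/2)/5 - 16*cos(5*x/2)/25; evaluating from 0 to 2*pi: ∫_{0}^{2*pi} (-4*x) cos(5*x/2) dx = (16/25) - (-16/25) = 32/25.
Hence a_5 = (1/pi)·(32/25) = 32/(25*pi).

32/(25*pi)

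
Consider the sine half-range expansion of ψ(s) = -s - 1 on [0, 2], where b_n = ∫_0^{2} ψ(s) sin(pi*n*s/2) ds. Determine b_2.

2/pi

b_2 = ∫_0^{2} (-s - 1) sin(pi*s) ds.
Integrating by parts (boundary term plus one more integral), an antiderivative of (-s - 1) sin(pi*s) is s*cos(pi*s)/pi - sin(pi*s)/pi**2 + cos(pi*s)/pi; evaluating from 0 to 2: ∫_{0}^{2} (-s - 1) sin(pi*s) ds = (3/pi) - (1/pi) = 2/pi.
Hence b_2 = 2/pi.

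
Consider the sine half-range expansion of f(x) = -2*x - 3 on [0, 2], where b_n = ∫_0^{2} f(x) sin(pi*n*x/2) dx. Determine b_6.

b_6 = ∫_0^{2} (-2*x - 3) sin(3*pi*x) dx.
Integrating by parts (boundary term plus one more integral), an antiderivative of (-2*x - 3) sin(3*pi*x) is 2*x*cos(3*pi*x)/(3*pi) - 2*sin(3*pi*x)/(9*pi**2) + cos(3*pi*x)/pi; evaluating from 0 to 2: ∫_{0}^{2} (-2*x - 3) sin(3*pi*x) dx = (7/(3*pi)) - (1/pi) = 4/(3*pi).
Hence b_6 = 4/(3*pi).

4/(3*pi)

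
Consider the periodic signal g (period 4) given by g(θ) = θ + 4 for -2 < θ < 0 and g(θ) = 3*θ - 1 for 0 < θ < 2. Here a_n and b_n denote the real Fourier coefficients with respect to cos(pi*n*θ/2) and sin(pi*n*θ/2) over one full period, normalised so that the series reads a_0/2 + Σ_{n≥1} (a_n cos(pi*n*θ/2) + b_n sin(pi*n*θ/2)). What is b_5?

b_5 = 1/2 ∫_{-2}^{2} g(θ) sin(5*pi*θ/2) dθ.
Split the integral at the breakpoints.
Integrating by parts (boundary term plus one more integral), an antiderivative of (θ + 4) sin(5*pi*θ/2) is -2*θ*cos(5*pi*θ/2)/(5*pi) + 4*sin(5*pi*θ/2)/(25*pi**2) - 8*cos(5*pi*θ/2)/(5*pi); evaluating from -2 to 0: ∫_{-2}^{0} (θ + 4) sin(5*pi*θ/2) dθ = (-8/(5*pi)) - (4/(5*pi)) = -12/(5*pi).
Integrating by parts (boundary term plus one more integral), an antiderivative of (3*θ - 1) sin(5*pi*θ/2) is -6*θ*cos(5*pi*θ/2)/(5*pi) + 12*sin(5*pi*θ/2)/(25*pi**2) + 2*cos(5*pi*θ/2)/(5*pi); evaluating from 0 to 2: ∫_{0}^{2} (3*θ - 1) sin(5*pi*θ/2) dθ = (2/pi) - (2/(5*pi)) = 8/(5*pi).
Summing the pieces and multiplying by (1/2) gives b_5 = -2/(5*pi).

-2/(5*pi)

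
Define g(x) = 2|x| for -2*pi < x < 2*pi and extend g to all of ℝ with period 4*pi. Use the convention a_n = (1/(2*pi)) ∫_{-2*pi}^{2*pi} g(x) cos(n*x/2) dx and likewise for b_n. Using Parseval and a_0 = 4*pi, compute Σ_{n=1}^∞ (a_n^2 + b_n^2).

8*pi**2/3

Parseval: a_0^2/2 + Σ_{n≥1} (a_n^2+b_n^2) = (1/(2*pi)) ∫_{-2*pi}^{2*pi} g(x)^2 dx = 32*pi**2/3.
Subtract a_0^2/2 = 8*pi**2: Σ (a_n^2+b_n^2) = 8*pi**2/3.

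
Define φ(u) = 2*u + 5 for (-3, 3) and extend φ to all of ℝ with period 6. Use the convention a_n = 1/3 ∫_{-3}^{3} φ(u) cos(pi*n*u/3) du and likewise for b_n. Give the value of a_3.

a_3 = 1/3 ∫_{-3}^{3} φ(u) cos(pi*u) du.
Integrating by parts (boundary term plus one more integral), an antiderivative of (2*u + 5) cos(pi*u) is 2*u*sin(pi*u)/pi + 5*sin(pi*u)/pi + 2*cos(pi*u)/pi**2; evaluating from -3 to 3: ∫_{-3}^{3} (2*u + 5) cos(pi*u) du = (-2/pi**2) - (-2/pi**2) = 0.
Hence a_3 = (1/3)·(0) = 0.

0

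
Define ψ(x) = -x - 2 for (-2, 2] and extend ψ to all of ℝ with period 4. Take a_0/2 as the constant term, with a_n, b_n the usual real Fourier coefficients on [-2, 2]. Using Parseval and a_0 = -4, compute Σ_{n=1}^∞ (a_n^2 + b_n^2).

8/3

Parseval: a_0^2/2 + Σ_{n≥1} (a_n^2+b_n^2) = 1/2 ∫_{-2}^{2} ψ(x)^2 dx = 32/3.
Subtract a_0^2/2 = 8: Σ (a_n^2+b_n^2) = 8/3.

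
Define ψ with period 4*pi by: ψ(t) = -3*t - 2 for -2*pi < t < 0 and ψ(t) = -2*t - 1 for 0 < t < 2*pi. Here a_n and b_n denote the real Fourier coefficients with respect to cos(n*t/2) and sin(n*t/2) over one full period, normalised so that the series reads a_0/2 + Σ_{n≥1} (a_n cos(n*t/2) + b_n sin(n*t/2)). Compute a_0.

-3 + pi

a_0 = (1/(2*pi)) ∫_{-2*pi}^{2*pi} ψ(t) dt = (1/(2*pi)) · (2*pi*(-3 + pi)) = -3 + pi.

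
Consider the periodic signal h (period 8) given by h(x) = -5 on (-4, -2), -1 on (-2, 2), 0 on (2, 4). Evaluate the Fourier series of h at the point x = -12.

x = -12 differs from x = 4 by -2 full period(s), and the series is 8-periodic.
At x = 4 the one-sided limits are h(4^-) = 0 and h(4^+) = -5.
By Dirichlet's theorem the series converges to their average, [(0) + (-5)]/2 = -5/2.

-5/2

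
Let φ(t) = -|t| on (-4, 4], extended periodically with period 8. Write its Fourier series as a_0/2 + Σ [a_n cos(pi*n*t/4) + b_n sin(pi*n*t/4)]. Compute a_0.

-4

a_0 = 1/4 ∫_{-4}^{4} φ(t) dt = 1/4 · (-16) = -4.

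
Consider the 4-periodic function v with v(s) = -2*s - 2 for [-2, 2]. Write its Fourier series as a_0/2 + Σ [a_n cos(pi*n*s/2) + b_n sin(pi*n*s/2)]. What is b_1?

-8/pi

b_1 = 1/2 ∫_{-2}^{2} v(s) sin(pi*s/2) ds.
Integrating by parts (boundary term plus one more integral), an antiderivative of (-2*s - 2) sin(pi*s/2) is 4*s*cos(pi*s/2)/pi - 8*sin(pi*s/2)/pi**2 + 4*cos(pi*s/2)/pi; evaluating from -2 to 2: ∫_{-2}^{2} (-2*s - 2) sin(pi*s/2) ds = (-12/pi) - (4/pi) = -16/pi.
Hence b_1 = (1/2)·(-16/pi) = -8/pi.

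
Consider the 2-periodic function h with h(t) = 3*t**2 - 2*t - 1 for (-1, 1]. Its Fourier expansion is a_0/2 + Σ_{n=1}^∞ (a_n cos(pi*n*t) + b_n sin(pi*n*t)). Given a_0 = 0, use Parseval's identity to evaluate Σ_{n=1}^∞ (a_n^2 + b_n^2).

64/15

Parseval: a_0^2/2 + Σ_{n≥1} (a_n^2+b_n^2) = ∫_{-1}^{1} h(t)^2 dt = 64/15.
Subtract a_0^2/2 = 0: Σ (a_n^2+b_n^2) = 64/15.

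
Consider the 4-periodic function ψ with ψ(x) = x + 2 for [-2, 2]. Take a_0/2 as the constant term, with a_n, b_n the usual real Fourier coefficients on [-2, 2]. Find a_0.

4

a_0 = 1/2 ∫_{-2}^{2} ψ(x) dx = 1/2 · (8) = 4.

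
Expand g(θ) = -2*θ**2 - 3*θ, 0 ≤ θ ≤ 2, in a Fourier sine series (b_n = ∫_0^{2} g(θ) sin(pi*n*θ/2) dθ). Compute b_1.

b_1 = ∫_0^{2} (-2*θ**2 - 3*θ) sin(pi*θ/2) dθ.
Integrating by parts twice (tabular method), an antiderivative of (-2*θ**2 - 3*θ) sin(pi*θ/2) is 4*θ**2*cos(pi*θ/2)/pi - 16*θ*sin(pi*θ/2)/pi**2 + 6*θ*cos(pi*θ/2)/pi - 12*sin(pi*θ/2)/pi**2 - 32*cos(pi*θ/2)/pi**3; evaluating from 0 to 2: ∫_{0}^{2} (-2*θ**2 - 3*θ) sin(pi*θ/2) dθ = (-28/pi + 32/pi**3) - (-32/pi**3) = -28/pi + 64/pi**3.
Hence b_1 = -28/pi + 64/pi**3.

-28/pi + 64/pi**3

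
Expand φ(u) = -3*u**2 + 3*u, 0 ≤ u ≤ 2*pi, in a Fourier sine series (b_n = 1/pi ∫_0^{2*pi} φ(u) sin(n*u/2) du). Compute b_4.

b_4 = 1/pi ∫_0^{2*pi} (-3*u**2 + 3*u) sin(2*u) du.
Integrating by parts twice (tabular method), an antiderivative of (-3*u**2 + 3*u) sin(2*u) is 3*u**2*cos(2*u)/2 - 3*u*sin(2*u)/2 - 3*u*cos(2*u)/2 + 3*sin(2*u)/4 - 3*cos(2*u)/4; evaluating from 0 to 2*pi: ∫_{0}^{2*pi} (-3*u**2 + 3*u) sin(2*u) du = (-3*pi - 3/4 + 6*pi**2) - (-3/4) = 3*pi*(-1 + 2*pi).
Hence b_4 = (1/pi)·(3*pi*(-1 + 2*pi)) = -3 + 6*pi.

-3 + 6*pi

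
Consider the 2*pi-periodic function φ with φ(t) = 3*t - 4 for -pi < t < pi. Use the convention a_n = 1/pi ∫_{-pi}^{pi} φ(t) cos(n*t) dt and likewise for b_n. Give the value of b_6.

-1

b_6 = 1/pi ∫_{-pi}^{pi} φ(t) sin(6*t) dt.
Integrating by parts (boundary term plus one more integral), an antiderivative of (3*t - 4) sin(6*t) is -t*cos(6*t)/2 + sin(6*t)/12 + 2*cos(6*t)/3; evaluating from -pi to pi: ∫_{-pi}^{pi} (3*t - 4) sin(6*t) dt = (2/3 - pi/2) - (2/3 + pi/2) = -pi.
Hence b_6 = (1/pi)·(-pi) = -1.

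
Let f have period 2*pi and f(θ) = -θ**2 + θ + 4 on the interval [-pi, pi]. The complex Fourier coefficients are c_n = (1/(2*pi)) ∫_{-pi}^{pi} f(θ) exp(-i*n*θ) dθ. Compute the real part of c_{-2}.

Since f is real-valued, Re(c_{-2}) = (1/(2*pi)) ∫_{-pi}^{pi} f(θ) cos(-2*θ) dθ = a_{2}/2.
Integrating by parts twice (tabular method), an antiderivative of (-θ**2 + θ + 4) cos(-2*θ) is -θ**2*sin(2*θ)/2 + θ*sin(2*θ)/2 - θ*cos(2*θ)/2 + 9*sin(2*θ)/4 + cos(2*θ)/4; evaluating from -pi to pi: ∫_{-pi}^{pi} (-θ**2 + θ + 4) cos(-2*θ) dθ = (1/4 - pi/2) - (1/4 + pi/2) = -pi.
Hence Re(c_{-2}) = (1/(2*pi))·(-pi) = -1/2.

-1/2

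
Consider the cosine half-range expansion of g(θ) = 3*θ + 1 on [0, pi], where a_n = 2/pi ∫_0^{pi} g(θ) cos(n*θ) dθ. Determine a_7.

a_7 = 2/pi ∫_0^{pi} (3*θ + 1) cos(7*θ) dθ.
Integrating by parts (boundary term plus one more integral), an antiderivative of (3*θ + 1) cos(7*θ) is 3*θ*sin(7*θ)/7 + sin(7*θ)/7 + 3*cos(7*θ)/49; evaluating from 0 to pi: ∫_{0}^{pi} (3*θ + 1) cos(7*θ) dθ = (-3/49) - (3/49) = -6/49.
Hence a_7 = (2/pi)·(-6/49) = -12/(49*pi).

-12/(49*pi)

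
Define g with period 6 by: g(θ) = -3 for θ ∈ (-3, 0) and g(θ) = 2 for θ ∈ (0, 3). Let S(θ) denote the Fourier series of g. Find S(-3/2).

g is continuous at θ = -3/2 with value -3, so the series converges to -3 there.

-3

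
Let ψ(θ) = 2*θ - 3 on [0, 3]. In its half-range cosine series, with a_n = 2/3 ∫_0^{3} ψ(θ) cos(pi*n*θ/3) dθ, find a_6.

a_6 = 2/3 ∫_0^{3} (2*θ - 3) cos(2*pi*θ) dθ.
Integrating by parts (boundary term plus one more integral), an antiderivative of (2*θ - 3) cos(2*pi*θ) is θ*sin(2*pi*θ)/pi - 3*sin(2*pi*θ)/(2*pi) + cos(2*pi*θ)/(2*pi**2); evaluating from 0 to 3: ∫_{0}^{3} (2*θ - 3) cos(2*pi*θ) dθ = (1/(2*pi**2)) - (1/(2*pi**2)) = 0.
Hence a_6 = (2/3)·(0) = 0.

0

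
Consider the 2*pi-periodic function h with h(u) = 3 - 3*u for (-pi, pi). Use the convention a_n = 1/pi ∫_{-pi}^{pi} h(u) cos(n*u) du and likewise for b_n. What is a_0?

6

a_0 = 1/pi ∫_{-pi}^{pi} h(u) du = 1/pi · (6*pi) = 6.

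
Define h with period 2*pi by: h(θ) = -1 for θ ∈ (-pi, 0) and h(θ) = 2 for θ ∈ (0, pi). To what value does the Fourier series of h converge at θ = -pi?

1/2

θ = -pi differs from θ = pi by -1 full period(s), and the series is 2*pi-periodic.
At θ = pi the one-sided limits are h(pi^-) = 2 and h(pi^+) = -1.
By Dirichlet's theorem the series converges to their average, [(2) + (-1)]/2 = 1/2.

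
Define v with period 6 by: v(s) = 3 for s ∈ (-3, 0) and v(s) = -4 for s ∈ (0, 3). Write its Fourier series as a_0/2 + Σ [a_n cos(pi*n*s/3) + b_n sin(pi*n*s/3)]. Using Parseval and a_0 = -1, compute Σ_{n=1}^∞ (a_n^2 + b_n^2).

49/2

Parseval: a_0^2/2 + Σ_{n≥1} (a_n^2+b_n^2) = 1/3 ∫_{-3}^{3} v(s)^2 ds = 25.
Subtract a_0^2/2 = 1/2: Σ (a_n^2+b_n^2) = 49/2.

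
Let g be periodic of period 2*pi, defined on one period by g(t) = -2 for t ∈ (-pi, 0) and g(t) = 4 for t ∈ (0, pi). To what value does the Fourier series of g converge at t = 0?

1

At t = 0 the one-sided limits are g(0^-) = -2 and g(0^+) = 4.
By Dirichlet's theorem the series converges to their average, [(-2) + (4)]/2 = 1.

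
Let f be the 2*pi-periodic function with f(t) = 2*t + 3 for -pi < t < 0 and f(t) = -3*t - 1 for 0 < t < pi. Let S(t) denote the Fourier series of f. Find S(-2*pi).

t = -2*pi differs from t = 0 by -1 full period(s), and the series is 2*pi-periodic.
At t = 0 the one-sided limits are f(0^-) = 3 and f(0^+) = -1.
By Dirichlet's theorem the series converges to their average, [(3) + (-1)]/2 = 1.

1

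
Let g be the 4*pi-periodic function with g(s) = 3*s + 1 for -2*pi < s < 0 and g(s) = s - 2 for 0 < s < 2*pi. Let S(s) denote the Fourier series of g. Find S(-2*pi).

-2*pi - 1/2

At s = -2*pi the one-sided limits are g(-2*pi^-) = -2 + 2*pi and g(-2*pi^+) = 1 - 6*pi.
By Dirichlet's theorem the series converges to their average, [(-2 + 2*pi) + (1 - 6*pi)]/2 = -2*pi - 1/2.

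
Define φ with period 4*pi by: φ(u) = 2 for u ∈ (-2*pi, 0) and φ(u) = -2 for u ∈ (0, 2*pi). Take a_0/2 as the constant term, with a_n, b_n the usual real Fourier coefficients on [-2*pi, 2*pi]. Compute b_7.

-8/(7*pi)

b_7 = (1/(2*pi)) ∫_{-2*pi}^{2*pi} φ(u) sin(7*u/2) du.
φ is odd and sin(7*u/2) is odd, so the integrand is even and b_7 = 1/pi ∫_0^{2*pi} φ(u) sin(7*u/2) du.
Directly, an antiderivative of (-2) sin(7*u/2) is 4*cos(7*u/2)/7; evaluating from 0 to 2*pi: ∫_{0}^{2*pi} (-2) sin(7*u/2) du = (-4/7) - (4/7) = -8/7.
Hence b_7 = (1/pi)·(-8/7) = -8/(7*pi).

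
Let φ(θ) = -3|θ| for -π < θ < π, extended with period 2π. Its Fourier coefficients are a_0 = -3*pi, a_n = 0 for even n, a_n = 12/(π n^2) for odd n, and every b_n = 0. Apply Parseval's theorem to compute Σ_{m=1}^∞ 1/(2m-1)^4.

pi**4/96

Parseval: a_0^2/2 + Σ a_n^2 = (1/π) ∫_{-π}^{π} φ(θ)^2 dθ = 6*pi**2.
Subtract a_0^2/2 = 9*pi**2/2: Σ a_n^2 = 3*pi**2/2.
Only odd n contribute, with a_n^2 = 144/(π^2 n^4), so Σ_{m≥1} 1/(2m-1)^4 = π^2·(3*pi**2/2)/144 = pi**4/96.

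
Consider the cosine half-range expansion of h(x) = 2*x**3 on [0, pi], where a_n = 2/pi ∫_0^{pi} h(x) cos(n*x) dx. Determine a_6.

pi/3

a_6 = 2/pi ∫_0^{pi} (2*x**3) cos(6*x) dx.
Integrating by parts three times (tabular method), an antiderivative of (2*x**3) cos(6*x) is x**3*sin(6*x)/3 + x**2*cos(6*x)/6 - x*sin(6*x)/18 - cos(6*x)/108; evaluating from 0 to pi: ∫_{0}^{pi} (2*x**3) cos(6*x) dx = (-1/108 + pi**2/6) - (-1/108) = pi**2/6.
Hence a_6 = (2/pi)·(pi**2/6) = pi/3.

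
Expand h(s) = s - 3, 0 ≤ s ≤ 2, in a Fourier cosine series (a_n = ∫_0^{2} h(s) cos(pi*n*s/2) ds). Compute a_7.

-8/(49*pi**2)

a_7 = ∫_0^{2} (s - 3) cos(7*pi*s/2) ds.
Integrating by parts (boundary term plus one more integral), an antiderivative of (s - 3) cos(7*pi*s/2) is 2*s*sin(7*pi*s/2)/(7*pi) - 6*sin(7*pi*s/2)/(7*pi) + 4*cos(7*pi*s/2)/(49*pi**2); evaluating from 0 to 2: ∫_{0}^{2} (s - 3) cos(7*pi*s/2) ds = (-4/(49*pi**2)) - (4/(49*pi**2)) = -8/(49*pi**2).
Hence a_7 = -8/(49*pi**2).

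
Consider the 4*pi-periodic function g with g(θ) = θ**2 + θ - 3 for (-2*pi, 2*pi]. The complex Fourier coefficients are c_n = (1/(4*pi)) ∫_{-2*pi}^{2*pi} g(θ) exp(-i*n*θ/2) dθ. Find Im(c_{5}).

Since g is real-valued, Im(c_{5}) = -(1/(4*pi)) ∫_{-2*pi}^{2*pi} g(θ) sin(5*θ/2) dθ = -b_{5}/2.
Integrating by parts twice (tabular method), an antiderivative of (θ**2 + θ - 3) sin(5*θ/2) is -2*θ**2*cos(5*θ/2)/5 + 8*θ*sin(5*θ/2)/25 - 2*θ*cos(5*θ/2)/5 + 4*sin(5*θ/2)/25 + 166*cos(5*θ/2)/125; evaluating from -2*pi to 2*pi: ∫_{-2*pi}^{2*pi} (θ**2 + θ - 3) sin(5*θ/2) dθ = (-166/125 + 4*pi/5 + 8*pi**2/5) - (-4*pi/5 - 166/125 + 8*pi**2/5) = 8*pi/5.
Hence Im(c_{5}) = (-1/(4*pi))·(8*pi/5) = -2/5.

-2/5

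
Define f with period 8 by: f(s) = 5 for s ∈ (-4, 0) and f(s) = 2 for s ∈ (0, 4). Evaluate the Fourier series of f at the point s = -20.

s = -20 differs from s = -4 by -2 full period(s), and the series is 8-periodic.
At s = -4 the one-sided limits are f(-4^-) = 2 and f(-4^+) = 5.
By Dirichlet's theorem the series converges to their average, [(2) + (5)]/2 = 7/2.

7/2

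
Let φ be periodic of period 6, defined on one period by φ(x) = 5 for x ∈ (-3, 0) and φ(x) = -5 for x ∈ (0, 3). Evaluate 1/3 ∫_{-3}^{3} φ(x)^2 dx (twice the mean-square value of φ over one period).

1/3 ∫_{-3}^{3} φ(x)^2 dx = 1/3 · (150) = 50.

50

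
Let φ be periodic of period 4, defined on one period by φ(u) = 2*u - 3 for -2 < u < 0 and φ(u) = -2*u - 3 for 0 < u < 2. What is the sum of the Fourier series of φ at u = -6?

-7

u = -6 differs from u = -2 by -1 full period(s), and the series is 4-periodic.
φ is continuous at u = -2 with value -7, so the series converges to -7 there.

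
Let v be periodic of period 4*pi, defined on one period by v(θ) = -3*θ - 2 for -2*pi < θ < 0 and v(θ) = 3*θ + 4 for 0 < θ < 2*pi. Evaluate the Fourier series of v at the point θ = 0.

At θ = 0 the one-sided limits are v(0^-) = -2 and v(0^+) = 4.
By Dirichlet's theorem the series converges to their average, [(-2) + (4)]/2 = 1.

1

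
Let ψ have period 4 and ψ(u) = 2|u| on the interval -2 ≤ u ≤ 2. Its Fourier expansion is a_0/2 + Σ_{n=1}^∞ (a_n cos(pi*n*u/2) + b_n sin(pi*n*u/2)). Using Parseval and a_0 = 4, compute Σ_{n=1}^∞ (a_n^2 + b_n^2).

Parseval: a_0^2/2 + Σ_{n≥1} (a_n^2+b_n^2) = 1/2 ∫_{-2}^{2} ψ(u)^2 du = 32/3.
Subtract a_0^2/2 = 8: Σ (a_n^2+b_n^2) = 8/3.

8/3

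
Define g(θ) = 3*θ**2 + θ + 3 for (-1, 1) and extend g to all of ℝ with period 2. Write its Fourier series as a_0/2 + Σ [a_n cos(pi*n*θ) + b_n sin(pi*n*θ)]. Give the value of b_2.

-1/pi

b_2 = ∫_{-1}^{1} g(θ) sin(2*pi*θ) dθ.
Integrating by parts twice (tabular method), an antiderivative of (3*θ**2 + θ + 3) sin(2*pi*θ) is -3*θ**2*cos(2*pi*θ)/(2*pi) + 3*θ*sin(2*pi*θ)/(2*pi**2) - θ*cos(2*pi*θ)/(2*pi) + sin(2*pi*θ)/(4*pi**2) - 3*cos(2*pi*θ)/(2*pi) + 3*cos(2*pi*θ)/(4*pi**3); evaluating from -1 to 1: ∫_{-1}^{1} (3*θ**2 + θ + 3) sin(2*pi*θ) dθ = ((3 - 14*pi**2)/(4*pi**3)) - ((3 - 10*pi**2)/(4*pi**3)) = -1/pi.
Hence b_2 = -1/pi.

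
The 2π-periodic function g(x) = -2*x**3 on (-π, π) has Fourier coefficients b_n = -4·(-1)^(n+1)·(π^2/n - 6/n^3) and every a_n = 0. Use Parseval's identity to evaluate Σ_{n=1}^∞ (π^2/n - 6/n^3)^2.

Parseval: Σ b_n^2 = (1/π) ∫_{-π}^{π} g(x)^2 dx = 8*pi**6/7.
b_n^2 = 16·(π^2/n - 6/n^3)^2, so the sum equals (8*pi**6/7)/16 = pi**6/14.

pi**6/14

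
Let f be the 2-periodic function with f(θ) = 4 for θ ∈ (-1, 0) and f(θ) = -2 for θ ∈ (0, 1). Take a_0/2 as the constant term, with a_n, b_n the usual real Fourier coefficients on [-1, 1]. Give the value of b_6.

0

b_6 = ∫_{-1}^{1} f(θ) sin(6*pi*θ) dθ.
Split the integral at the breakpoints.
Directly, an antiderivative of (4) sin(6*pi*θ) is -2*cos(6*pi*θ)/(3*pi); evaluating from -1 to 0: ∫_{-1}^{0} (4) sin(6*pi*θ) dθ = (-2/(3*pi)) - (-2/(3*pi)) = 0.
Directly, an antiderivative of (-2) sin(6*pi*θ) is cos(6*pi*θ)/(3*pi); evaluating from 0 to 1: ∫_{0}^{1} (-2) sin(6*pi*θ) dθ = (1/(3*pi)) - (1/(3*pi)) = 0.
Summing the pieces gives b_6 = 0.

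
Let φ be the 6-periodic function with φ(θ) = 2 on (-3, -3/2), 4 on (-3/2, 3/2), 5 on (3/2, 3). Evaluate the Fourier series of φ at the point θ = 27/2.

9/2

θ = 27/2 differs from θ = 3/2 by 2 full period(s), and the series is 6-periodic.
At θ = 3/2 the one-sided limits are φ(3/2^-) = 4 and φ(3/2^+) = 5.
By Dirichlet's theorem the series converges to their average, [(4) + (5)]/2 = 9/2.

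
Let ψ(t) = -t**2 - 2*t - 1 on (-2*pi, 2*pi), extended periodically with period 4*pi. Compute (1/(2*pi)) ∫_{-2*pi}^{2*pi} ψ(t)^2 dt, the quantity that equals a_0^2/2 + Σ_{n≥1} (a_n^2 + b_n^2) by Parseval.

(1/(2*pi)) ∫_{-2*pi}^{2*pi} ψ(t)^2 dt = (1/(2*pi)) · (4*pi + 32*pi**3 + 64*pi**5/5) = 2 + 16*pi**2 + 32*pi**4/5.

2 + 16*pi**2 + 32*pi**4/5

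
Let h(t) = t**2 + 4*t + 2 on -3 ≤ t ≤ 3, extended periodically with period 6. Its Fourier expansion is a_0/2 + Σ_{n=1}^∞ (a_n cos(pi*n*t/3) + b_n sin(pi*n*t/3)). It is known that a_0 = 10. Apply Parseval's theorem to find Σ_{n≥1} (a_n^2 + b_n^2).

Parseval: a_0^2/2 + Σ_{n≥1} (a_n^2+b_n^2) = 1/3 ∫_{-3}^{3} h(t)^2 dt = 802/5.
Subtract a_0^2/2 = 50: Σ (a_n^2+b_n^2) = 552/5.

552/5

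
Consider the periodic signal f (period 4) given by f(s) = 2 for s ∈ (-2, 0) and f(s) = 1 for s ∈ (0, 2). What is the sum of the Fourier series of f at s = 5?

s = 5 differs from s = 1 by 1 full period(s), and the series is 4-periodic.
f is continuous at s = 1 with value 1, so the series converges to 1 there.

1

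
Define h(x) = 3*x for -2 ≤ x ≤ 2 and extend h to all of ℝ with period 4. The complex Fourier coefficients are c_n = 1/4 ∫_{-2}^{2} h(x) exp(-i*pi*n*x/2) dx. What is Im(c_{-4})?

Since h is real-valued, Im(c_{-4}) = -1/4 ∫_{-2}^{2} h(x) sin(-2*pi*x) dx = b_{4}/2.
h is odd and sin(-2*pi*x) is odd, so the integrand is even: ∫_{-2}^{2} h(x) sin(-2*pi*x) dx = 2∫_0^{2} h(x) sin(-2*pi*x) dx.
Integrating by parts (boundary term plus one more integral), an antiderivative of (3*x) sin(-2*pi*x) is 3*x*cos(2*pi*x)/(2*pi) - 3*sin(2*pi*x)/(4*pi**2); evaluating from 0 to 2: ∫_{0}^{2} (3*x) sin(-2*pi*x) dx = (3/pi) - (0) = 3/pi.
So ∫_{-2}^{2} h(x) sin(-2*pi*x) dx = 6/pi.
Hence Im(c_{-4}) = (-1/4)·(6/pi) = -3/(2*pi).

-3/(2*pi)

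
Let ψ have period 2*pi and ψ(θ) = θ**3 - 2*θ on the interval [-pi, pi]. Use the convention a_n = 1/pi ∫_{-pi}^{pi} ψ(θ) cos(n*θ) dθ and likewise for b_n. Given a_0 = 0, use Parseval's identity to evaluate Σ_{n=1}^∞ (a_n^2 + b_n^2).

2*pi**2*(-84*pi**2 + 140 + 15*pi**4)/105

Parseval: a_0^2/2 + Σ_{n≥1} (a_n^2+b_n^2) = 1/pi ∫_{-pi}^{pi} ψ(θ)^2 dθ = 2*pi**2*(-84*pi**2 + 140 + 15*pi**4)/105.
Subtract a_0^2/2 = 0: Σ (a_n^2+b_n^2) = 2*pi**2*(-84*pi**2 + 140 + 15*pi**4)/105.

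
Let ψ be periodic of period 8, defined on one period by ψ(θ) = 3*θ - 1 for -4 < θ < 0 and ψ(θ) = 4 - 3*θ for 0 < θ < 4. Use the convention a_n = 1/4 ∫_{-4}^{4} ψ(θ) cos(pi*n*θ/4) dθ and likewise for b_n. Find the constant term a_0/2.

-9/2

a_0 = 1/4 ∫_{-4}^{4} ψ(θ) dθ = 1/4 · (-36) = -9.
So the constant term a_0/2 = -9/2.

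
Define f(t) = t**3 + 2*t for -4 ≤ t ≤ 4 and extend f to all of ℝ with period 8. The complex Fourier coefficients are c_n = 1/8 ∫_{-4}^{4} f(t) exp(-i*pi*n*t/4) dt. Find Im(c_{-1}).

Since f is real-valued, Im(c_{-1}) = -1/8 ∫_{-4}^{4} f(t) sin(-pi*t/4) dt = b_{1}/2.
f is odd and sin(-pi*t/4) is odd, so the integrand is even: ∫_{-4}^{4} f(t) sin(-pi*t/4) dt = 2∫_0^{4} f(t) sin(-pi*t/4) dt.
Integrating by parts three times (tabular method), an antiderivative of (t**3 + 2*t) sin(-pi*t/4) is 4*t**3*cos(pi*t/4)/pi - 48*t**2*sin(pi*t/4)/pi**2 - 384*t*cos(pi*t/4)/pi**3 + 8*t*cos(pi*t/4)/pi - 32*sin(pi*t/4)/pi**2 + 1536*sin(pi*t/4)/pi**4; evaluating from 0 to 4: ∫_{0}^{4} (t**3 + 2*t) sin(-pi*t/4) dt = (-288/pi + 1536/pi**3) - (0) = -288/pi + 1536/pi**3.
So ∫_{-4}^{4} f(t) sin(-pi*t/4) dt = -576/pi + 3072/pi**3.
Hence Im(c_{-1}) = (-1/8)·(-576/pi + 3072/pi**3) = -384/pi**3 + 72/pi.

-384/pi**3 + 72/pi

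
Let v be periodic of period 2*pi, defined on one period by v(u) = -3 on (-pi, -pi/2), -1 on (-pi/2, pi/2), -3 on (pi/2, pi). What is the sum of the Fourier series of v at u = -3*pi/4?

-3

v is continuous at u = -3*pi/4 with value -3, so the series converges to -3 there.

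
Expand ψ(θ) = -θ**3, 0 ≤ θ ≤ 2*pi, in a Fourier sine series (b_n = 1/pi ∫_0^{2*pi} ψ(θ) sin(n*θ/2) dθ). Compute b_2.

b_2 = 1/pi ∫_0^{2*pi} (-θ**3) sin(θ) dθ.
Integrating by parts three times (tabular method), an antiderivative of (-θ**3) sin(θ) is θ**3*cos(θ) - 3*θ**2*sin(θ) - 6*θ*cos(θ) + 6*sin(θ); evaluating from 0 to 2*pi: ∫_{0}^{2*pi} (-θ**3) sin(θ) dθ = (-12*pi + 8*pi**3) - (0) = -12*pi + 8*pi**3.
Hence b_2 = (1/pi)·(-12*pi + 8*pi**3) = -12 + 8*pi**2.

-12 + 8*pi**2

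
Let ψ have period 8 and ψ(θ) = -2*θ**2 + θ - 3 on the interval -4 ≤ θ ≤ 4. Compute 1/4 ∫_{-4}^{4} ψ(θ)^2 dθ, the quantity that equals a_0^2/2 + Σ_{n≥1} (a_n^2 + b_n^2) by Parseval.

1/4 ∫_{-4}^{4} ψ(θ)^2 dθ = 1/4 · (33976/15) = 8494/15.

8494/15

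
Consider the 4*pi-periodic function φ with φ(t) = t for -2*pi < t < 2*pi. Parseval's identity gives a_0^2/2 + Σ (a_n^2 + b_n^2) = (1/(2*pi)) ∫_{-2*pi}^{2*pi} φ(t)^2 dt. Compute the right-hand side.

(1/(2*pi)) ∫_{-2*pi}^{2*pi} φ(t)^2 dt = (1/(2*pi)) · (16*pi**3/3) = 8*pi**2/3.

8*pi**2/3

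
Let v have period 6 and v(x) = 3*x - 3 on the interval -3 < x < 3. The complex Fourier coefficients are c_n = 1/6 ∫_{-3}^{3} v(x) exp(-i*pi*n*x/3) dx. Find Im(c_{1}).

-9/pi

Since v is real-valued, Im(c_{1}) = -1/6 ∫_{-3}^{3} v(x) sin(pi*x/3) dx = -b_{1}/2.
Integrating by parts (boundary term plus one more integral), an antiderivative of (3*x - 3) sin(pi*x/3) is -9*x*cos(pi*x/3)/pi + 27*sin(pi*x/3)/pi**2 + 9*cos(pi*x/3)/pi; evaluating from -3 to 3: ∫_{-3}^{3} (3*x - 3) sin(pi*x/3) dx = (18/pi) - (-36/pi) = 54/pi.
Hence Im(c_{1}) = (-1/6)·(54/pi) = -9/pi.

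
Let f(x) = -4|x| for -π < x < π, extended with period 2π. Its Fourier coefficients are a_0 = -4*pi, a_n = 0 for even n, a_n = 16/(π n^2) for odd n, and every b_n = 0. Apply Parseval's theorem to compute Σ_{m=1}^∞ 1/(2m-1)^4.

Parseval: a_0^2/2 + Σ a_n^2 = (1/π) ∫_{-π}^{π} f(x)^2 dx = 32*pi**2/3.
Subtract a_0^2/2 = 8*pi**2: Σ a_n^2 = 8*pi**2/3.
Only odd n contribute, with a_n^2 = 256/(π^2 n^4), so Σ_{m≥1} 1/(2m-1)^4 = π^2·(8*pi**2/3)/256 = pi**4/96.

pi**4/96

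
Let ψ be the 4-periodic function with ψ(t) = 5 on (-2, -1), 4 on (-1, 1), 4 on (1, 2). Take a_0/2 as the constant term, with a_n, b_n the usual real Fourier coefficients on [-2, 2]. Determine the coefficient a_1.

-1/pi

a_1 = 1/2 ∫_{-2}^{2} ψ(t) cos(pi*t/2) dt.
Split the integral at the breakpoints.
Directly, an antiderivative of (5) cos(pi*t/2) is 10*sin(pi*t/2)/pi; evaluating from -2 to -1: ∫_{-2}^{-1} (5) cos(pi*t/2) dt = (-10/pi) - (0) = -10/pi.
Directly, an antiderivative of (4) cos(pi*t/2) is 8*sin(pi*t/2)/pi; evaluating from -1 to 1: ∫_{-1}^{1} (4) cos(pi*t/2) dt = (8/pi) - (-8/pi) = 16/pi.
Directly, an antiderivative of (4) cos(pi*t/2) is 8*sin(pi*t/2)/pi; evaluating from 1 to 2: ∫_{1}^{2} (4) cos(pi*t/2) dt = (0) - (8/pi) = -8/pi.
Summing the pieces and multiplying by (1/2) gives a_1 = -1/pi.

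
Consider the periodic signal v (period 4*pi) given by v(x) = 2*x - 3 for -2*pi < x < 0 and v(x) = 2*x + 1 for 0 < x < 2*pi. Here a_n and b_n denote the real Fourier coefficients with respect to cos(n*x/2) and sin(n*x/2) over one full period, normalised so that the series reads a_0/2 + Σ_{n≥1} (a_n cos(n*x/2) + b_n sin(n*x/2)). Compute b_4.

b_4 = (1/(2*pi)) ∫_{-2*pi}^{2*pi} v(x) sin(2*x) dx.
Split the integral at the breakpoints.
Integrating by parts (boundary term plus one more integral), an antiderivative of (2*x - 3) sin(2*x) is -x*cos(2*x) + sin(2*x)/2 + 3*cos(2*x)/2; evaluating from -2*pi to 0: ∫_{-2*pi}^{0} (2*x - 3) sin(2*x) dx = (3/2) - (3/2 + 2*pi) = -2*pi.
Integrating by parts (boundary term plus one more integral), an antiderivative of (2*x + 1) sin(2*x) is -x*cos(2*x) + sin(2*x)/2 - cos(2*x)/2; evaluating from 0 to 2*pi: ∫_{0}^{2*pi} (2*x + 1) sin(2*x) dx = (-2*pi - 1/2) - (-1/2) = -2*pi.
Summing the pieces and multiplying by (1/(2*pi)) gives b_4 = -2.

-2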